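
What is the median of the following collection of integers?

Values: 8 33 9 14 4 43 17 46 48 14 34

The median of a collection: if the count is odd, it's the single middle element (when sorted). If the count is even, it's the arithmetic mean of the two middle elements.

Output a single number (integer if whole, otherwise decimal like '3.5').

Step 1: insert 8 -> lo=[8] (size 1, max 8) hi=[] (size 0) -> median=8
Step 2: insert 33 -> lo=[8] (size 1, max 8) hi=[33] (size 1, min 33) -> median=20.5
Step 3: insert 9 -> lo=[8, 9] (size 2, max 9) hi=[33] (size 1, min 33) -> median=9
Step 4: insert 14 -> lo=[8, 9] (size 2, max 9) hi=[14, 33] (size 2, min 14) -> median=11.5
Step 5: insert 4 -> lo=[4, 8, 9] (size 3, max 9) hi=[14, 33] (size 2, min 14) -> median=9
Step 6: insert 43 -> lo=[4, 8, 9] (size 3, max 9) hi=[14, 33, 43] (size 3, min 14) -> median=11.5
Step 7: insert 17 -> lo=[4, 8, 9, 14] (size 4, max 14) hi=[17, 33, 43] (size 3, min 17) -> median=14
Step 8: insert 46 -> lo=[4, 8, 9, 14] (size 4, max 14) hi=[17, 33, 43, 46] (size 4, min 17) -> median=15.5
Step 9: insert 48 -> lo=[4, 8, 9, 14, 17] (size 5, max 17) hi=[33, 43, 46, 48] (size 4, min 33) -> median=17
Step 10: insert 14 -> lo=[4, 8, 9, 14, 14] (size 5, max 14) hi=[17, 33, 43, 46, 48] (size 5, min 17) -> median=15.5
Step 11: insert 34 -> lo=[4, 8, 9, 14, 14, 17] (size 6, max 17) hi=[33, 34, 43, 46, 48] (size 5, min 33) -> median=17

Answer: 17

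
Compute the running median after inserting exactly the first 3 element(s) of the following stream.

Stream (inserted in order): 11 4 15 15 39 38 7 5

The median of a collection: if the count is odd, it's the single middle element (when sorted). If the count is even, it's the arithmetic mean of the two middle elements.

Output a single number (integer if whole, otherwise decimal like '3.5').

Answer: 11

Derivation:
Step 1: insert 11 -> lo=[11] (size 1, max 11) hi=[] (size 0) -> median=11
Step 2: insert 4 -> lo=[4] (size 1, max 4) hi=[11] (size 1, min 11) -> median=7.5
Step 3: insert 15 -> lo=[4, 11] (size 2, max 11) hi=[15] (size 1, min 15) -> median=11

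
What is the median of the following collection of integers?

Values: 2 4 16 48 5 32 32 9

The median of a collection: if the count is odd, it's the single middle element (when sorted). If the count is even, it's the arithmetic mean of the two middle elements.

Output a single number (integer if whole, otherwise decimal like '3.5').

Answer: 12.5

Derivation:
Step 1: insert 2 -> lo=[2] (size 1, max 2) hi=[] (size 0) -> median=2
Step 2: insert 4 -> lo=[2] (size 1, max 2) hi=[4] (size 1, min 4) -> median=3
Step 3: insert 16 -> lo=[2, 4] (size 2, max 4) hi=[16] (size 1, min 16) -> median=4
Step 4: insert 48 -> lo=[2, 4] (size 2, max 4) hi=[16, 48] (size 2, min 16) -> median=10
Step 5: insert 5 -> lo=[2, 4, 5] (size 3, max 5) hi=[16, 48] (size 2, min 16) -> median=5
Step 6: insert 32 -> lo=[2, 4, 5] (size 3, max 5) hi=[16, 32, 48] (size 3, min 16) -> median=10.5
Step 7: insert 32 -> lo=[2, 4, 5, 16] (size 4, max 16) hi=[32, 32, 48] (size 3, min 32) -> median=16
Step 8: insert 9 -> lo=[2, 4, 5, 9] (size 4, max 9) hi=[16, 32, 32, 48] (size 4, min 16) -> median=12.5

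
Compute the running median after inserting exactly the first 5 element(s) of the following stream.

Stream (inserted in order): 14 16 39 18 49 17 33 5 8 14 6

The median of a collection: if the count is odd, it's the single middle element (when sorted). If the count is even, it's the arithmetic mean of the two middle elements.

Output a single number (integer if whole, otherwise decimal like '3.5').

Step 1: insert 14 -> lo=[14] (size 1, max 14) hi=[] (size 0) -> median=14
Step 2: insert 16 -> lo=[14] (size 1, max 14) hi=[16] (size 1, min 16) -> median=15
Step 3: insert 39 -> lo=[14, 16] (size 2, max 16) hi=[39] (size 1, min 39) -> median=16
Step 4: insert 18 -> lo=[14, 16] (size 2, max 16) hi=[18, 39] (size 2, min 18) -> median=17
Step 5: insert 49 -> lo=[14, 16, 18] (size 3, max 18) hi=[39, 49] (size 2, min 39) -> median=18

Answer: 18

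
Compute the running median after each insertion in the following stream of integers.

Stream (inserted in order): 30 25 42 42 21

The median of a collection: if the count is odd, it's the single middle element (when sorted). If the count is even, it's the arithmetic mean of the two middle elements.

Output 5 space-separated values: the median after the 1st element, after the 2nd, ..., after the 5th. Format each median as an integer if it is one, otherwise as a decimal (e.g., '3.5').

Step 1: insert 30 -> lo=[30] (size 1, max 30) hi=[] (size 0) -> median=30
Step 2: insert 25 -> lo=[25] (size 1, max 25) hi=[30] (size 1, min 30) -> median=27.5
Step 3: insert 42 -> lo=[25, 30] (size 2, max 30) hi=[42] (size 1, min 42) -> median=30
Step 4: insert 42 -> lo=[25, 30] (size 2, max 30) hi=[42, 42] (size 2, min 42) -> median=36
Step 5: insert 21 -> lo=[21, 25, 30] (size 3, max 30) hi=[42, 42] (size 2, min 42) -> median=30

Answer: 30 27.5 30 36 30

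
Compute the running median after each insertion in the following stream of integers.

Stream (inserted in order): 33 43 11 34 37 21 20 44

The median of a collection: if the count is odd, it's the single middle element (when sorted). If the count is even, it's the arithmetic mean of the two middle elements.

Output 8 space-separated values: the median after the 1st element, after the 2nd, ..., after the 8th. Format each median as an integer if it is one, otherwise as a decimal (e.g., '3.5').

Answer: 33 38 33 33.5 34 33.5 33 33.5

Derivation:
Step 1: insert 33 -> lo=[33] (size 1, max 33) hi=[] (size 0) -> median=33
Step 2: insert 43 -> lo=[33] (size 1, max 33) hi=[43] (size 1, min 43) -> median=38
Step 3: insert 11 -> lo=[11, 33] (size 2, max 33) hi=[43] (size 1, min 43) -> median=33
Step 4: insert 34 -> lo=[11, 33] (size 2, max 33) hi=[34, 43] (size 2, min 34) -> median=33.5
Step 5: insert 37 -> lo=[11, 33, 34] (size 3, max 34) hi=[37, 43] (size 2, min 37) -> median=34
Step 6: insert 21 -> lo=[11, 21, 33] (size 3, max 33) hi=[34, 37, 43] (size 3, min 34) -> median=33.5
Step 7: insert 20 -> lo=[11, 20, 21, 33] (size 4, max 33) hi=[34, 37, 43] (size 3, min 34) -> median=33
Step 8: insert 44 -> lo=[11, 20, 21, 33] (size 4, max 33) hi=[34, 37, 43, 44] (size 4, min 34) -> median=33.5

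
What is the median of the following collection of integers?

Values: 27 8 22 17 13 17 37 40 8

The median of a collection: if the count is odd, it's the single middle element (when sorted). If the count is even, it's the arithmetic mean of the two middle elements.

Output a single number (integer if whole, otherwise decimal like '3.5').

Step 1: insert 27 -> lo=[27] (size 1, max 27) hi=[] (size 0) -> median=27
Step 2: insert 8 -> lo=[8] (size 1, max 8) hi=[27] (size 1, min 27) -> median=17.5
Step 3: insert 22 -> lo=[8, 22] (size 2, max 22) hi=[27] (size 1, min 27) -> median=22
Step 4: insert 17 -> lo=[8, 17] (size 2, max 17) hi=[22, 27] (size 2, min 22) -> median=19.5
Step 5: insert 13 -> lo=[8, 13, 17] (size 3, max 17) hi=[22, 27] (size 2, min 22) -> median=17
Step 6: insert 17 -> lo=[8, 13, 17] (size 3, max 17) hi=[17, 22, 27] (size 3, min 17) -> median=17
Step 7: insert 37 -> lo=[8, 13, 17, 17] (size 4, max 17) hi=[22, 27, 37] (size 3, min 22) -> median=17
Step 8: insert 40 -> lo=[8, 13, 17, 17] (size 4, max 17) hi=[22, 27, 37, 40] (size 4, min 22) -> median=19.5
Step 9: insert 8 -> lo=[8, 8, 13, 17, 17] (size 5, max 17) hi=[22, 27, 37, 40] (size 4, min 22) -> median=17

Answer: 17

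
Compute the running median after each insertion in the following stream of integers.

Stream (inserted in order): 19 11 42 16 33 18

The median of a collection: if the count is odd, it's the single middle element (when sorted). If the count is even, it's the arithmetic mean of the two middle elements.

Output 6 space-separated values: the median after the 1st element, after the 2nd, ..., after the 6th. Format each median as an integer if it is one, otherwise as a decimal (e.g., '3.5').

Answer: 19 15 19 17.5 19 18.5

Derivation:
Step 1: insert 19 -> lo=[19] (size 1, max 19) hi=[] (size 0) -> median=19
Step 2: insert 11 -> lo=[11] (size 1, max 11) hi=[19] (size 1, min 19) -> median=15
Step 3: insert 42 -> lo=[11, 19] (size 2, max 19) hi=[42] (size 1, min 42) -> median=19
Step 4: insert 16 -> lo=[11, 16] (size 2, max 16) hi=[19, 42] (size 2, min 19) -> median=17.5
Step 5: insert 33 -> lo=[11, 16, 19] (size 3, max 19) hi=[33, 42] (size 2, min 33) -> median=19
Step 6: insert 18 -> lo=[11, 16, 18] (size 3, max 18) hi=[19, 33, 42] (size 3, min 19) -> median=18.5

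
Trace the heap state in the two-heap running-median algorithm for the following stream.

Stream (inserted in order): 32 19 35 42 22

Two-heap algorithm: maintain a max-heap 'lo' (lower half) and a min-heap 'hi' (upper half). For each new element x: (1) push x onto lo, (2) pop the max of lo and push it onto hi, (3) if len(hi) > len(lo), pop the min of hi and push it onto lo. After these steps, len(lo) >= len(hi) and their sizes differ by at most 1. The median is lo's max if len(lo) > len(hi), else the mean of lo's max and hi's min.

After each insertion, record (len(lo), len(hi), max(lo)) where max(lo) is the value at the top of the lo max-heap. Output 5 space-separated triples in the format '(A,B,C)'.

Answer: (1,0,32) (1,1,19) (2,1,32) (2,2,32) (3,2,32)

Derivation:
Step 1: insert 32 -> lo=[32] hi=[] -> (len(lo)=1, len(hi)=0, max(lo)=32)
Step 2: insert 19 -> lo=[19] hi=[32] -> (len(lo)=1, len(hi)=1, max(lo)=19)
Step 3: insert 35 -> lo=[19, 32] hi=[35] -> (len(lo)=2, len(hi)=1, max(lo)=32)
Step 4: insert 42 -> lo=[19, 32] hi=[35, 42] -> (len(lo)=2, len(hi)=2, max(lo)=32)
Step 5: insert 22 -> lo=[19, 22, 32] hi=[35, 42] -> (len(lo)=3, len(hi)=2, max(lo)=32)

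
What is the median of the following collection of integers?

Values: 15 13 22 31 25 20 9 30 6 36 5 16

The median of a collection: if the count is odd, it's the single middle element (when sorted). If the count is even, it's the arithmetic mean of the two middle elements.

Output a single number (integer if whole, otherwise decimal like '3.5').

Answer: 18

Derivation:
Step 1: insert 15 -> lo=[15] (size 1, max 15) hi=[] (size 0) -> median=15
Step 2: insert 13 -> lo=[13] (size 1, max 13) hi=[15] (size 1, min 15) -> median=14
Step 3: insert 22 -> lo=[13, 15] (size 2, max 15) hi=[22] (size 1, min 22) -> median=15
Step 4: insert 31 -> lo=[13, 15] (size 2, max 15) hi=[22, 31] (size 2, min 22) -> median=18.5
Step 5: insert 25 -> lo=[13, 15, 22] (size 3, max 22) hi=[25, 31] (size 2, min 25) -> median=22
Step 6: insert 20 -> lo=[13, 15, 20] (size 3, max 20) hi=[22, 25, 31] (size 3, min 22) -> median=21
Step 7: insert 9 -> lo=[9, 13, 15, 20] (size 4, max 20) hi=[22, 25, 31] (size 3, min 22) -> median=20
Step 8: insert 30 -> lo=[9, 13, 15, 20] (size 4, max 20) hi=[22, 25, 30, 31] (size 4, min 22) -> median=21
Step 9: insert 6 -> lo=[6, 9, 13, 15, 20] (size 5, max 20) hi=[22, 25, 30, 31] (size 4, min 22) -> median=20
Step 10: insert 36 -> lo=[6, 9, 13, 15, 20] (size 5, max 20) hi=[22, 25, 30, 31, 36] (size 5, min 22) -> median=21
Step 11: insert 5 -> lo=[5, 6, 9, 13, 15, 20] (size 6, max 20) hi=[22, 25, 30, 31, 36] (size 5, min 22) -> median=20
Step 12: insert 16 -> lo=[5, 6, 9, 13, 15, 16] (size 6, max 16) hi=[20, 22, 25, 30, 31, 36] (size 6, min 20) -> median=18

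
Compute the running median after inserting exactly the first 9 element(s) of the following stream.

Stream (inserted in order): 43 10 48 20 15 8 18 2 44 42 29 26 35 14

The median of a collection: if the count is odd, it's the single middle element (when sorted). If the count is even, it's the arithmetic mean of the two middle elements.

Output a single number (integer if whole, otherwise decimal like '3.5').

Step 1: insert 43 -> lo=[43] (size 1, max 43) hi=[] (size 0) -> median=43
Step 2: insert 10 -> lo=[10] (size 1, max 10) hi=[43] (size 1, min 43) -> median=26.5
Step 3: insert 48 -> lo=[10, 43] (size 2, max 43) hi=[48] (size 1, min 48) -> median=43
Step 4: insert 20 -> lo=[10, 20] (size 2, max 20) hi=[43, 48] (size 2, min 43) -> median=31.5
Step 5: insert 15 -> lo=[10, 15, 20] (size 3, max 20) hi=[43, 48] (size 2, min 43) -> median=20
Step 6: insert 8 -> lo=[8, 10, 15] (size 3, max 15) hi=[20, 43, 48] (size 3, min 20) -> median=17.5
Step 7: insert 18 -> lo=[8, 10, 15, 18] (size 4, max 18) hi=[20, 43, 48] (size 3, min 20) -> median=18
Step 8: insert 2 -> lo=[2, 8, 10, 15] (size 4, max 15) hi=[18, 20, 43, 48] (size 4, min 18) -> median=16.5
Step 9: insert 44 -> lo=[2, 8, 10, 15, 18] (size 5, max 18) hi=[20, 43, 44, 48] (size 4, min 20) -> median=18

Answer: 18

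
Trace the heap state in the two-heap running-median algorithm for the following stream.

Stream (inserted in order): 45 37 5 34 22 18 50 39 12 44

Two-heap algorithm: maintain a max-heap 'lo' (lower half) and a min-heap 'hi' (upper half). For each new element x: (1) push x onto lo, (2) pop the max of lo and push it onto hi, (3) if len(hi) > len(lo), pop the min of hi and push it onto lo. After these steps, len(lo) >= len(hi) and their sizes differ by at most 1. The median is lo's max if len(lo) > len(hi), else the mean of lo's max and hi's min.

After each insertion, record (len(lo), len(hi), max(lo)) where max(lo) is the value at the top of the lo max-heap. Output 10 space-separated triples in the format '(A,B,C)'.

Step 1: insert 45 -> lo=[45] hi=[] -> (len(lo)=1, len(hi)=0, max(lo)=45)
Step 2: insert 37 -> lo=[37] hi=[45] -> (len(lo)=1, len(hi)=1, max(lo)=37)
Step 3: insert 5 -> lo=[5, 37] hi=[45] -> (len(lo)=2, len(hi)=1, max(lo)=37)
Step 4: insert 34 -> lo=[5, 34] hi=[37, 45] -> (len(lo)=2, len(hi)=2, max(lo)=34)
Step 5: insert 22 -> lo=[5, 22, 34] hi=[37, 45] -> (len(lo)=3, len(hi)=2, max(lo)=34)
Step 6: insert 18 -> lo=[5, 18, 22] hi=[34, 37, 45] -> (len(lo)=3, len(hi)=3, max(lo)=22)
Step 7: insert 50 -> lo=[5, 18, 22, 34] hi=[37, 45, 50] -> (len(lo)=4, len(hi)=3, max(lo)=34)
Step 8: insert 39 -> lo=[5, 18, 22, 34] hi=[37, 39, 45, 50] -> (len(lo)=4, len(hi)=4, max(lo)=34)
Step 9: insert 12 -> lo=[5, 12, 18, 22, 34] hi=[37, 39, 45, 50] -> (len(lo)=5, len(hi)=4, max(lo)=34)
Step 10: insert 44 -> lo=[5, 12, 18, 22, 34] hi=[37, 39, 44, 45, 50] -> (len(lo)=5, len(hi)=5, max(lo)=34)

Answer: (1,0,45) (1,1,37) (2,1,37) (2,2,34) (3,2,34) (3,3,22) (4,3,34) (4,4,34) (5,4,34) (5,5,34)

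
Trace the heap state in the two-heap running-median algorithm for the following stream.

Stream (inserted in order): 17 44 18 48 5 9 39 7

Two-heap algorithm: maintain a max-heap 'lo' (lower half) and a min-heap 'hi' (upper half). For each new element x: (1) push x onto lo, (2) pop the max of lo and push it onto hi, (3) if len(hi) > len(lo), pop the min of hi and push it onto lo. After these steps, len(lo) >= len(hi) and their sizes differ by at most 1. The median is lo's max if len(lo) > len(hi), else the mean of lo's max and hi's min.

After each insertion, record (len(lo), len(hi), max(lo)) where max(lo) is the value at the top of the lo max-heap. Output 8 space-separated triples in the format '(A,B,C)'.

Answer: (1,0,17) (1,1,17) (2,1,18) (2,2,18) (3,2,18) (3,3,17) (4,3,18) (4,4,17)

Derivation:
Step 1: insert 17 -> lo=[17] hi=[] -> (len(lo)=1, len(hi)=0, max(lo)=17)
Step 2: insert 44 -> lo=[17] hi=[44] -> (len(lo)=1, len(hi)=1, max(lo)=17)
Step 3: insert 18 -> lo=[17, 18] hi=[44] -> (len(lo)=2, len(hi)=1, max(lo)=18)
Step 4: insert 48 -> lo=[17, 18] hi=[44, 48] -> (len(lo)=2, len(hi)=2, max(lo)=18)
Step 5: insert 5 -> lo=[5, 17, 18] hi=[44, 48] -> (len(lo)=3, len(hi)=2, max(lo)=18)
Step 6: insert 9 -> lo=[5, 9, 17] hi=[18, 44, 48] -> (len(lo)=3, len(hi)=3, max(lo)=17)
Step 7: insert 39 -> lo=[5, 9, 17, 18] hi=[39, 44, 48] -> (len(lo)=4, len(hi)=3, max(lo)=18)
Step 8: insert 7 -> lo=[5, 7, 9, 17] hi=[18, 39, 44, 48] -> (len(lo)=4, len(hi)=4, max(lo)=17)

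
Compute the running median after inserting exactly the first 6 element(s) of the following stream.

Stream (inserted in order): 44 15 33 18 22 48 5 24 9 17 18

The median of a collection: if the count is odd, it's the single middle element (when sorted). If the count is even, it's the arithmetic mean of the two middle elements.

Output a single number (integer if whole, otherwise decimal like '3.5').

Step 1: insert 44 -> lo=[44] (size 1, max 44) hi=[] (size 0) -> median=44
Step 2: insert 15 -> lo=[15] (size 1, max 15) hi=[44] (size 1, min 44) -> median=29.5
Step 3: insert 33 -> lo=[15, 33] (size 2, max 33) hi=[44] (size 1, min 44) -> median=33
Step 4: insert 18 -> lo=[15, 18] (size 2, max 18) hi=[33, 44] (size 2, min 33) -> median=25.5
Step 5: insert 22 -> lo=[15, 18, 22] (size 3, max 22) hi=[33, 44] (size 2, min 33) -> median=22
Step 6: insert 48 -> lo=[15, 18, 22] (size 3, max 22) hi=[33, 44, 48] (size 3, min 33) -> median=27.5

Answer: 27.5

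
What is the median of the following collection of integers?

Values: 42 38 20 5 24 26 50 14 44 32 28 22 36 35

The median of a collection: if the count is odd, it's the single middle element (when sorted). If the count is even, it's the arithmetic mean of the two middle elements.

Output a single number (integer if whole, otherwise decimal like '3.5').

Step 1: insert 42 -> lo=[42] (size 1, max 42) hi=[] (size 0) -> median=42
Step 2: insert 38 -> lo=[38] (size 1, max 38) hi=[42] (size 1, min 42) -> median=40
Step 3: insert 20 -> lo=[20, 38] (size 2, max 38) hi=[42] (size 1, min 42) -> median=38
Step 4: insert 5 -> lo=[5, 20] (size 2, max 20) hi=[38, 42] (size 2, min 38) -> median=29
Step 5: insert 24 -> lo=[5, 20, 24] (size 3, max 24) hi=[38, 42] (size 2, min 38) -> median=24
Step 6: insert 26 -> lo=[5, 20, 24] (size 3, max 24) hi=[26, 38, 42] (size 3, min 26) -> median=25
Step 7: insert 50 -> lo=[5, 20, 24, 26] (size 4, max 26) hi=[38, 42, 50] (size 3, min 38) -> median=26
Step 8: insert 14 -> lo=[5, 14, 20, 24] (size 4, max 24) hi=[26, 38, 42, 50] (size 4, min 26) -> median=25
Step 9: insert 44 -> lo=[5, 14, 20, 24, 26] (size 5, max 26) hi=[38, 42, 44, 50] (size 4, min 38) -> median=26
Step 10: insert 32 -> lo=[5, 14, 20, 24, 26] (size 5, max 26) hi=[32, 38, 42, 44, 50] (size 5, min 32) -> median=29
Step 11: insert 28 -> lo=[5, 14, 20, 24, 26, 28] (size 6, max 28) hi=[32, 38, 42, 44, 50] (size 5, min 32) -> median=28
Step 12: insert 22 -> lo=[5, 14, 20, 22, 24, 26] (size 6, max 26) hi=[28, 32, 38, 42, 44, 50] (size 6, min 28) -> median=27
Step 13: insert 36 -> lo=[5, 14, 20, 22, 24, 26, 28] (size 7, max 28) hi=[32, 36, 38, 42, 44, 50] (size 6, min 32) -> median=28
Step 14: insert 35 -> lo=[5, 14, 20, 22, 24, 26, 28] (size 7, max 28) hi=[32, 35, 36, 38, 42, 44, 50] (size 7, min 32) -> median=30

Answer: 30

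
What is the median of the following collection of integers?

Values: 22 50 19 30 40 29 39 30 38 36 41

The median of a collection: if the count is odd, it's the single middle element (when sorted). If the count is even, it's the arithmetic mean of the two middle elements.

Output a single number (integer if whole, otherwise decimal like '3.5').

Step 1: insert 22 -> lo=[22] (size 1, max 22) hi=[] (size 0) -> median=22
Step 2: insert 50 -> lo=[22] (size 1, max 22) hi=[50] (size 1, min 50) -> median=36
Step 3: insert 19 -> lo=[19, 22] (size 2, max 22) hi=[50] (size 1, min 50) -> median=22
Step 4: insert 30 -> lo=[19, 22] (size 2, max 22) hi=[30, 50] (size 2, min 30) -> median=26
Step 5: insert 40 -> lo=[19, 22, 30] (size 3, max 30) hi=[40, 50] (size 2, min 40) -> median=30
Step 6: insert 29 -> lo=[19, 22, 29] (size 3, max 29) hi=[30, 40, 50] (size 3, min 30) -> median=29.5
Step 7: insert 39 -> lo=[19, 22, 29, 30] (size 4, max 30) hi=[39, 40, 50] (size 3, min 39) -> median=30
Step 8: insert 30 -> lo=[19, 22, 29, 30] (size 4, max 30) hi=[30, 39, 40, 50] (size 4, min 30) -> median=30
Step 9: insert 38 -> lo=[19, 22, 29, 30, 30] (size 5, max 30) hi=[38, 39, 40, 50] (size 4, min 38) -> median=30
Step 10: insert 36 -> lo=[19, 22, 29, 30, 30] (size 5, max 30) hi=[36, 38, 39, 40, 50] (size 5, min 36) -> median=33
Step 11: insert 41 -> lo=[19, 22, 29, 30, 30, 36] (size 6, max 36) hi=[38, 39, 40, 41, 50] (size 5, min 38) -> median=36

Answer: 36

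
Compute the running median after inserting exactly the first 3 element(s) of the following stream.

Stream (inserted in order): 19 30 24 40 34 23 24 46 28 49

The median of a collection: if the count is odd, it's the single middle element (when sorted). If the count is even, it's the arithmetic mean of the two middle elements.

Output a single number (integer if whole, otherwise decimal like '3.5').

Step 1: insert 19 -> lo=[19] (size 1, max 19) hi=[] (size 0) -> median=19
Step 2: insert 30 -> lo=[19] (size 1, max 19) hi=[30] (size 1, min 30) -> median=24.5
Step 3: insert 24 -> lo=[19, 24] (size 2, max 24) hi=[30] (size 1, min 30) -> median=24

Answer: 24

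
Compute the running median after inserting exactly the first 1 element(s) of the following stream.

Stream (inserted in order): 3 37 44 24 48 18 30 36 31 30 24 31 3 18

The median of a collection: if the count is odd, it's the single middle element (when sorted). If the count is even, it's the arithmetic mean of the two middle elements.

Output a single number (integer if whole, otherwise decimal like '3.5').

Answer: 3

Derivation:
Step 1: insert 3 -> lo=[3] (size 1, max 3) hi=[] (size 0) -> median=3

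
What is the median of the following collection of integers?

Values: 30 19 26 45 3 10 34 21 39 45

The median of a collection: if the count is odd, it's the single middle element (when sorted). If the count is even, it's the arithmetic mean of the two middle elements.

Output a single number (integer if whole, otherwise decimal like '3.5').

Answer: 28

Derivation:
Step 1: insert 30 -> lo=[30] (size 1, max 30) hi=[] (size 0) -> median=30
Step 2: insert 19 -> lo=[19] (size 1, max 19) hi=[30] (size 1, min 30) -> median=24.5
Step 3: insert 26 -> lo=[19, 26] (size 2, max 26) hi=[30] (size 1, min 30) -> median=26
Step 4: insert 45 -> lo=[19, 26] (size 2, max 26) hi=[30, 45] (size 2, min 30) -> median=28
Step 5: insert 3 -> lo=[3, 19, 26] (size 3, max 26) hi=[30, 45] (size 2, min 30) -> median=26
Step 6: insert 10 -> lo=[3, 10, 19] (size 3, max 19) hi=[26, 30, 45] (size 3, min 26) -> median=22.5
Step 7: insert 34 -> lo=[3, 10, 19, 26] (size 4, max 26) hi=[30, 34, 45] (size 3, min 30) -> median=26
Step 8: insert 21 -> lo=[3, 10, 19, 21] (size 4, max 21) hi=[26, 30, 34, 45] (size 4, min 26) -> median=23.5
Step 9: insert 39 -> lo=[3, 10, 19, 21, 26] (size 5, max 26) hi=[30, 34, 39, 45] (size 4, min 30) -> median=26
Step 10: insert 45 -> lo=[3, 10, 19, 21, 26] (size 5, max 26) hi=[30, 34, 39, 45, 45] (size 5, min 30) -> median=28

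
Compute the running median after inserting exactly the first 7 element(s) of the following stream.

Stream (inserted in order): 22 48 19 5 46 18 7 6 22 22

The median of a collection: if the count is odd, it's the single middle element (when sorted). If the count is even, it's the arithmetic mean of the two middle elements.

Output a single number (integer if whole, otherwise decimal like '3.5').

Step 1: insert 22 -> lo=[22] (size 1, max 22) hi=[] (size 0) -> median=22
Step 2: insert 48 -> lo=[22] (size 1, max 22) hi=[48] (size 1, min 48) -> median=35
Step 3: insert 19 -> lo=[19, 22] (size 2, max 22) hi=[48] (size 1, min 48) -> median=22
Step 4: insert 5 -> lo=[5, 19] (size 2, max 19) hi=[22, 48] (size 2, min 22) -> median=20.5
Step 5: insert 46 -> lo=[5, 19, 22] (size 3, max 22) hi=[46, 48] (size 2, min 46) -> median=22
Step 6: insert 18 -> lo=[5, 18, 19] (size 3, max 19) hi=[22, 46, 48] (size 3, min 22) -> median=20.5
Step 7: insert 7 -> lo=[5, 7, 18, 19] (size 4, max 19) hi=[22, 46, 48] (size 3, min 22) -> median=19

Answer: 19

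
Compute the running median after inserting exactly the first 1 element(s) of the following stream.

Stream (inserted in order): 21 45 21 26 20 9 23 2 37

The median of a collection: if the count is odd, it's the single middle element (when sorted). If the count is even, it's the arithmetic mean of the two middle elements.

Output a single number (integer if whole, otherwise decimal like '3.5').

Step 1: insert 21 -> lo=[21] (size 1, max 21) hi=[] (size 0) -> median=21

Answer: 21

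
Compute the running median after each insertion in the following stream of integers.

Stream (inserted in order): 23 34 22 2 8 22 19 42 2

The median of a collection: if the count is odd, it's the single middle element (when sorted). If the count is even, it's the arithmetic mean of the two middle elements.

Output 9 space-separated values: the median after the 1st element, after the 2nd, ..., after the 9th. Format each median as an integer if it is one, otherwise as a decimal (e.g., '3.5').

Step 1: insert 23 -> lo=[23] (size 1, max 23) hi=[] (size 0) -> median=23
Step 2: insert 34 -> lo=[23] (size 1, max 23) hi=[34] (size 1, min 34) -> median=28.5
Step 3: insert 22 -> lo=[22, 23] (size 2, max 23) hi=[34] (size 1, min 34) -> median=23
Step 4: insert 2 -> lo=[2, 22] (size 2, max 22) hi=[23, 34] (size 2, min 23) -> median=22.5
Step 5: insert 8 -> lo=[2, 8, 22] (size 3, max 22) hi=[23, 34] (size 2, min 23) -> median=22
Step 6: insert 22 -> lo=[2, 8, 22] (size 3, max 22) hi=[22, 23, 34] (size 3, min 22) -> median=22
Step 7: insert 19 -> lo=[2, 8, 19, 22] (size 4, max 22) hi=[22, 23, 34] (size 3, min 22) -> median=22
Step 8: insert 42 -> lo=[2, 8, 19, 22] (size 4, max 22) hi=[22, 23, 34, 42] (size 4, min 22) -> median=22
Step 9: insert 2 -> lo=[2, 2, 8, 19, 22] (size 5, max 22) hi=[22, 23, 34, 42] (size 4, min 22) -> median=22

Answer: 23 28.5 23 22.5 22 22 22 22 22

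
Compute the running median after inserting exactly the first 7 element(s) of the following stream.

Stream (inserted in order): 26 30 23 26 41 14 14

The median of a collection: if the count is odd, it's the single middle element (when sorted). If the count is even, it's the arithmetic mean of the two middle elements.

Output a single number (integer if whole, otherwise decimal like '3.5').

Answer: 26

Derivation:
Step 1: insert 26 -> lo=[26] (size 1, max 26) hi=[] (size 0) -> median=26
Step 2: insert 30 -> lo=[26] (size 1, max 26) hi=[30] (size 1, min 30) -> median=28
Step 3: insert 23 -> lo=[23, 26] (size 2, max 26) hi=[30] (size 1, min 30) -> median=26
Step 4: insert 26 -> lo=[23, 26] (size 2, max 26) hi=[26, 30] (size 2, min 26) -> median=26
Step 5: insert 41 -> lo=[23, 26, 26] (size 3, max 26) hi=[30, 41] (size 2, min 30) -> median=26
Step 6: insert 14 -> lo=[14, 23, 26] (size 3, max 26) hi=[26, 30, 41] (size 3, min 26) -> median=26
Step 7: insert 14 -> lo=[14, 14, 23, 26] (size 4, max 26) hi=[26, 30, 41] (size 3, min 26) -> median=26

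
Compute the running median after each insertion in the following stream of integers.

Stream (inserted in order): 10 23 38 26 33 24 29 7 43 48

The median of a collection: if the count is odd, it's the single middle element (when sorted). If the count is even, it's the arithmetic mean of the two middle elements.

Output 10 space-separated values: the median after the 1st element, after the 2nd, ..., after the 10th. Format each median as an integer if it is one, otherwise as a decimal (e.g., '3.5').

Step 1: insert 10 -> lo=[10] (size 1, max 10) hi=[] (size 0) -> median=10
Step 2: insert 23 -> lo=[10] (size 1, max 10) hi=[23] (size 1, min 23) -> median=16.5
Step 3: insert 38 -> lo=[10, 23] (size 2, max 23) hi=[38] (size 1, min 38) -> median=23
Step 4: insert 26 -> lo=[10, 23] (size 2, max 23) hi=[26, 38] (size 2, min 26) -> median=24.5
Step 5: insert 33 -> lo=[10, 23, 26] (size 3, max 26) hi=[33, 38] (size 2, min 33) -> median=26
Step 6: insert 24 -> lo=[10, 23, 24] (size 3, max 24) hi=[26, 33, 38] (size 3, min 26) -> median=25
Step 7: insert 29 -> lo=[10, 23, 24, 26] (size 4, max 26) hi=[29, 33, 38] (size 3, min 29) -> median=26
Step 8: insert 7 -> lo=[7, 10, 23, 24] (size 4, max 24) hi=[26, 29, 33, 38] (size 4, min 26) -> median=25
Step 9: insert 43 -> lo=[7, 10, 23, 24, 26] (size 5, max 26) hi=[29, 33, 38, 43] (size 4, min 29) -> median=26
Step 10: insert 48 -> lo=[7, 10, 23, 24, 26] (size 5, max 26) hi=[29, 33, 38, 43, 48] (size 5, min 29) -> median=27.5

Answer: 10 16.5 23 24.5 26 25 26 25 26 27.5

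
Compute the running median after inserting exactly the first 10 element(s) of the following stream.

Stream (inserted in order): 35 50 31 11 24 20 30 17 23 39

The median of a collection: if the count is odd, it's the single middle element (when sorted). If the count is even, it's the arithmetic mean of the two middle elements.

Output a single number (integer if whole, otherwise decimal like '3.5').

Step 1: insert 35 -> lo=[35] (size 1, max 35) hi=[] (size 0) -> median=35
Step 2: insert 50 -> lo=[35] (size 1, max 35) hi=[50] (size 1, min 50) -> median=42.5
Step 3: insert 31 -> lo=[31, 35] (size 2, max 35) hi=[50] (size 1, min 50) -> median=35
Step 4: insert 11 -> lo=[11, 31] (size 2, max 31) hi=[35, 50] (size 2, min 35) -> median=33
Step 5: insert 24 -> lo=[11, 24, 31] (size 3, max 31) hi=[35, 50] (size 2, min 35) -> median=31
Step 6: insert 20 -> lo=[11, 20, 24] (size 3, max 24) hi=[31, 35, 50] (size 3, min 31) -> median=27.5
Step 7: insert 30 -> lo=[11, 20, 24, 30] (size 4, max 30) hi=[31, 35, 50] (size 3, min 31) -> median=30
Step 8: insert 17 -> lo=[11, 17, 20, 24] (size 4, max 24) hi=[30, 31, 35, 50] (size 4, min 30) -> median=27
Step 9: insert 23 -> lo=[11, 17, 20, 23, 24] (size 5, max 24) hi=[30, 31, 35, 50] (size 4, min 30) -> median=24
Step 10: insert 39 -> lo=[11, 17, 20, 23, 24] (size 5, max 24) hi=[30, 31, 35, 39, 50] (size 5, min 30) -> median=27

Answer: 27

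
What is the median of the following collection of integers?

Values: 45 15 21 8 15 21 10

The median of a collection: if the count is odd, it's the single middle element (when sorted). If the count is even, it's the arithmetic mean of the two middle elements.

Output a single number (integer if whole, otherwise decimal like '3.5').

Answer: 15

Derivation:
Step 1: insert 45 -> lo=[45] (size 1, max 45) hi=[] (size 0) -> median=45
Step 2: insert 15 -> lo=[15] (size 1, max 15) hi=[45] (size 1, min 45) -> median=30
Step 3: insert 21 -> lo=[15, 21] (size 2, max 21) hi=[45] (size 1, min 45) -> median=21
Step 4: insert 8 -> lo=[8, 15] (size 2, max 15) hi=[21, 45] (size 2, min 21) -> median=18
Step 5: insert 15 -> lo=[8, 15, 15] (size 3, max 15) hi=[21, 45] (size 2, min 21) -> median=15
Step 6: insert 21 -> lo=[8, 15, 15] (size 3, max 15) hi=[21, 21, 45] (size 3, min 21) -> median=18
Step 7: insert 10 -> lo=[8, 10, 15, 15] (size 4, max 15) hi=[21, 21, 45] (size 3, min 21) -> median=15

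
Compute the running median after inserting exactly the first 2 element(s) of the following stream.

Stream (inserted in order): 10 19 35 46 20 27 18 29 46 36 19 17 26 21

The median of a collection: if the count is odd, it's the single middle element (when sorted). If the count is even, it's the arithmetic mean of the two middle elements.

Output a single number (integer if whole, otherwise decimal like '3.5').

Answer: 14.5

Derivation:
Step 1: insert 10 -> lo=[10] (size 1, max 10) hi=[] (size 0) -> median=10
Step 2: insert 19 -> lo=[10] (size 1, max 10) hi=[19] (size 1, min 19) -> median=14.5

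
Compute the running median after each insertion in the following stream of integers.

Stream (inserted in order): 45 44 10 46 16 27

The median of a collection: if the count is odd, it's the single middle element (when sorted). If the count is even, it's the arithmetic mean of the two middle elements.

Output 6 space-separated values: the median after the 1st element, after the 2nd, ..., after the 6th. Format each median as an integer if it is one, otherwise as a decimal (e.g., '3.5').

Step 1: insert 45 -> lo=[45] (size 1, max 45) hi=[] (size 0) -> median=45
Step 2: insert 44 -> lo=[44] (size 1, max 44) hi=[45] (size 1, min 45) -> median=44.5
Step 3: insert 10 -> lo=[10, 44] (size 2, max 44) hi=[45] (size 1, min 45) -> median=44
Step 4: insert 46 -> lo=[10, 44] (size 2, max 44) hi=[45, 46] (size 2, min 45) -> median=44.5
Step 5: insert 16 -> lo=[10, 16, 44] (size 3, max 44) hi=[45, 46] (size 2, min 45) -> median=44
Step 6: insert 27 -> lo=[10, 16, 27] (size 3, max 27) hi=[44, 45, 46] (size 3, min 44) -> median=35.5

Answer: 45 44.5 44 44.5 44 35.5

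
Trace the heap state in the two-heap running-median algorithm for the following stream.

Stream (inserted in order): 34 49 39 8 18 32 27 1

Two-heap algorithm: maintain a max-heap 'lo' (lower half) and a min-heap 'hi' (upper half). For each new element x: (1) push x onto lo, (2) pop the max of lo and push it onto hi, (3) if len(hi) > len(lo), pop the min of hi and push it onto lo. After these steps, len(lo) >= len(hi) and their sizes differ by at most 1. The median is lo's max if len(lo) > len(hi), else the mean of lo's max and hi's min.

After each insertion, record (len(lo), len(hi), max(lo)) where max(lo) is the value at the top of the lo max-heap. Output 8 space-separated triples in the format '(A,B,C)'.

Step 1: insert 34 -> lo=[34] hi=[] -> (len(lo)=1, len(hi)=0, max(lo)=34)
Step 2: insert 49 -> lo=[34] hi=[49] -> (len(lo)=1, len(hi)=1, max(lo)=34)
Step 3: insert 39 -> lo=[34, 39] hi=[49] -> (len(lo)=2, len(hi)=1, max(lo)=39)
Step 4: insert 8 -> lo=[8, 34] hi=[39, 49] -> (len(lo)=2, len(hi)=2, max(lo)=34)
Step 5: insert 18 -> lo=[8, 18, 34] hi=[39, 49] -> (len(lo)=3, len(hi)=2, max(lo)=34)
Step 6: insert 32 -> lo=[8, 18, 32] hi=[34, 39, 49] -> (len(lo)=3, len(hi)=3, max(lo)=32)
Step 7: insert 27 -> lo=[8, 18, 27, 32] hi=[34, 39, 49] -> (len(lo)=4, len(hi)=3, max(lo)=32)
Step 8: insert 1 -> lo=[1, 8, 18, 27] hi=[32, 34, 39, 49] -> (len(lo)=4, len(hi)=4, max(lo)=27)

Answer: (1,0,34) (1,1,34) (2,1,39) (2,2,34) (3,2,34) (3,3,32) (4,3,32) (4,4,27)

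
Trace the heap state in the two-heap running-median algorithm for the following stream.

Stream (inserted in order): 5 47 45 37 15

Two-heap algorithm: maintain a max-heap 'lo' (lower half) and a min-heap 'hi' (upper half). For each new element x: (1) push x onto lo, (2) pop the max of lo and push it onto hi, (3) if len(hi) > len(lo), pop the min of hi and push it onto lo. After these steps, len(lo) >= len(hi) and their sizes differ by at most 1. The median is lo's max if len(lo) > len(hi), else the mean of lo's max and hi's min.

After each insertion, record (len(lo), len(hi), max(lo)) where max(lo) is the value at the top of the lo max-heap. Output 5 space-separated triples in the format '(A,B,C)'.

Answer: (1,0,5) (1,1,5) (2,1,45) (2,2,37) (3,2,37)

Derivation:
Step 1: insert 5 -> lo=[5] hi=[] -> (len(lo)=1, len(hi)=0, max(lo)=5)
Step 2: insert 47 -> lo=[5] hi=[47] -> (len(lo)=1, len(hi)=1, max(lo)=5)
Step 3: insert 45 -> lo=[5, 45] hi=[47] -> (len(lo)=2, len(hi)=1, max(lo)=45)
Step 4: insert 37 -> lo=[5, 37] hi=[45, 47] -> (len(lo)=2, len(hi)=2, max(lo)=37)
Step 5: insert 15 -> lo=[5, 15, 37] hi=[45, 47] -> (len(lo)=3, len(hi)=2, max(lo)=37)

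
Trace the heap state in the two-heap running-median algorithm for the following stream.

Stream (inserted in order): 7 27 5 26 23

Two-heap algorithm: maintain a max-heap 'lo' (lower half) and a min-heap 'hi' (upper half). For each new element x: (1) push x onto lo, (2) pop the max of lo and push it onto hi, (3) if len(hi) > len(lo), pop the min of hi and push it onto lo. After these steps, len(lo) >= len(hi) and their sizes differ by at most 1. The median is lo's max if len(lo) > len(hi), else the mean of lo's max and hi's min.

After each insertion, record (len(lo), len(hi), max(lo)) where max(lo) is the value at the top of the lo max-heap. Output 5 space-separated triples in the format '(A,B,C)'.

Step 1: insert 7 -> lo=[7] hi=[] -> (len(lo)=1, len(hi)=0, max(lo)=7)
Step 2: insert 27 -> lo=[7] hi=[27] -> (len(lo)=1, len(hi)=1, max(lo)=7)
Step 3: insert 5 -> lo=[5, 7] hi=[27] -> (len(lo)=2, len(hi)=1, max(lo)=7)
Step 4: insert 26 -> lo=[5, 7] hi=[26, 27] -> (len(lo)=2, len(hi)=2, max(lo)=7)
Step 5: insert 23 -> lo=[5, 7, 23] hi=[26, 27] -> (len(lo)=3, len(hi)=2, max(lo)=23)

Answer: (1,0,7) (1,1,7) (2,1,7) (2,2,7) (3,2,23)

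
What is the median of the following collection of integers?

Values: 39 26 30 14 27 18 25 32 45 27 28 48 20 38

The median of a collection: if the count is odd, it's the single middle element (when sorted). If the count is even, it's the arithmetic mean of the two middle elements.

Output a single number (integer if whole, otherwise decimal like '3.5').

Step 1: insert 39 -> lo=[39] (size 1, max 39) hi=[] (size 0) -> median=39
Step 2: insert 26 -> lo=[26] (size 1, max 26) hi=[39] (size 1, min 39) -> median=32.5
Step 3: insert 30 -> lo=[26, 30] (size 2, max 30) hi=[39] (size 1, min 39) -> median=30
Step 4: insert 14 -> lo=[14, 26] (size 2, max 26) hi=[30, 39] (size 2, min 30) -> median=28
Step 5: insert 27 -> lo=[14, 26, 27] (size 3, max 27) hi=[30, 39] (size 2, min 30) -> median=27
Step 6: insert 18 -> lo=[14, 18, 26] (size 3, max 26) hi=[27, 30, 39] (size 3, min 27) -> median=26.5
Step 7: insert 25 -> lo=[14, 18, 25, 26] (size 4, max 26) hi=[27, 30, 39] (size 3, min 27) -> median=26
Step 8: insert 32 -> lo=[14, 18, 25, 26] (size 4, max 26) hi=[27, 30, 32, 39] (size 4, min 27) -> median=26.5
Step 9: insert 45 -> lo=[14, 18, 25, 26, 27] (size 5, max 27) hi=[30, 32, 39, 45] (size 4, min 30) -> median=27
Step 10: insert 27 -> lo=[14, 18, 25, 26, 27] (size 5, max 27) hi=[27, 30, 32, 39, 45] (size 5, min 27) -> median=27
Step 11: insert 28 -> lo=[14, 18, 25, 26, 27, 27] (size 6, max 27) hi=[28, 30, 32, 39, 45] (size 5, min 28) -> median=27
Step 12: insert 48 -> lo=[14, 18, 25, 26, 27, 27] (size 6, max 27) hi=[28, 30, 32, 39, 45, 48] (size 6, min 28) -> median=27.5
Step 13: insert 20 -> lo=[14, 18, 20, 25, 26, 27, 27] (size 7, max 27) hi=[28, 30, 32, 39, 45, 48] (size 6, min 28) -> median=27
Step 14: insert 38 -> lo=[14, 18, 20, 25, 26, 27, 27] (size 7, max 27) hi=[28, 30, 32, 38, 39, 45, 48] (size 7, min 28) -> median=27.5

Answer: 27.5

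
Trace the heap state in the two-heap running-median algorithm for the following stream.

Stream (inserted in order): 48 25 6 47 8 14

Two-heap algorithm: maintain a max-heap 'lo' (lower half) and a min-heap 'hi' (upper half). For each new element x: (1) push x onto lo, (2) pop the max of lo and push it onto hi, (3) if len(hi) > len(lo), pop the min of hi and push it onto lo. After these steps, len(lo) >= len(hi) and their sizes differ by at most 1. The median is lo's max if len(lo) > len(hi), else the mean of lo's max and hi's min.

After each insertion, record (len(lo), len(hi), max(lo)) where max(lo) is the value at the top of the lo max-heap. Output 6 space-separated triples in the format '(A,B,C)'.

Step 1: insert 48 -> lo=[48] hi=[] -> (len(lo)=1, len(hi)=0, max(lo)=48)
Step 2: insert 25 -> lo=[25] hi=[48] -> (len(lo)=1, len(hi)=1, max(lo)=25)
Step 3: insert 6 -> lo=[6, 25] hi=[48] -> (len(lo)=2, len(hi)=1, max(lo)=25)
Step 4: insert 47 -> lo=[6, 25] hi=[47, 48] -> (len(lo)=2, len(hi)=2, max(lo)=25)
Step 5: insert 8 -> lo=[6, 8, 25] hi=[47, 48] -> (len(lo)=3, len(hi)=2, max(lo)=25)
Step 6: insert 14 -> lo=[6, 8, 14] hi=[25, 47, 48] -> (len(lo)=3, len(hi)=3, max(lo)=14)

Answer: (1,0,48) (1,1,25) (2,1,25) (2,2,25) (3,2,25) (3,3,14)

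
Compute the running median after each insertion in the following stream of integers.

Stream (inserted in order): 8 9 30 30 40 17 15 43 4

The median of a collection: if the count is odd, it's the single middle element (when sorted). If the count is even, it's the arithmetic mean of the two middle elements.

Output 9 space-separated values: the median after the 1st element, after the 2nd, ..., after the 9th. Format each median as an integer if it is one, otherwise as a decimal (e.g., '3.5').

Answer: 8 8.5 9 19.5 30 23.5 17 23.5 17

Derivation:
Step 1: insert 8 -> lo=[8] (size 1, max 8) hi=[] (size 0) -> median=8
Step 2: insert 9 -> lo=[8] (size 1, max 8) hi=[9] (size 1, min 9) -> median=8.5
Step 3: insert 30 -> lo=[8, 9] (size 2, max 9) hi=[30] (size 1, min 30) -> median=9
Step 4: insert 30 -> lo=[8, 9] (size 2, max 9) hi=[30, 30] (size 2, min 30) -> median=19.5
Step 5: insert 40 -> lo=[8, 9, 30] (size 3, max 30) hi=[30, 40] (size 2, min 30) -> median=30
Step 6: insert 17 -> lo=[8, 9, 17] (size 3, max 17) hi=[30, 30, 40] (size 3, min 30) -> median=23.5
Step 7: insert 15 -> lo=[8, 9, 15, 17] (size 4, max 17) hi=[30, 30, 40] (size 3, min 30) -> median=17
Step 8: insert 43 -> lo=[8, 9, 15, 17] (size 4, max 17) hi=[30, 30, 40, 43] (size 4, min 30) -> median=23.5
Step 9: insert 4 -> lo=[4, 8, 9, 15, 17] (size 5, max 17) hi=[30, 30, 40, 43] (size 4, min 30) -> median=17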